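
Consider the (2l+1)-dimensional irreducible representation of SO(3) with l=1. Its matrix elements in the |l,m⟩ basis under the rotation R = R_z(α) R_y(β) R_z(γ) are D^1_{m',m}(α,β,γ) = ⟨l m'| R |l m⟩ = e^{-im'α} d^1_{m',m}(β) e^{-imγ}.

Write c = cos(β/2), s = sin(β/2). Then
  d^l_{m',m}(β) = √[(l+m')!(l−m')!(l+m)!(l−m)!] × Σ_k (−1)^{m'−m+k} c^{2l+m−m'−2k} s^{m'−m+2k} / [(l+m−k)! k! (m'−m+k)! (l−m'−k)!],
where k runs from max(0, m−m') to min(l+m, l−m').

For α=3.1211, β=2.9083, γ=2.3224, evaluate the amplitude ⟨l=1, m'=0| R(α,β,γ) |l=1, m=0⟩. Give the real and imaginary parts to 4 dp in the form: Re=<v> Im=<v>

First d^1_{0,0}(β=2.9083), then the phase factors e^{-i(0)α} and e^{-i(0)γ}:
c=cos(2.9083/2)=0.116382, s=sin(2.9083/2)=0.993205; N=√[1·1·1·1]=1.000000
Admissible k: 0..1 (factorial args all ≥0)
  k=0: (−1)^0·1.0000/(1)·0.1164^2·0.9932^0 = +0.013545
  k=1: (−1)^1·1.0000/(1)·0.1164^0·0.9932^2 = -0.986455
d^1_{0,0}(2.9083) = +0.013545 -0.986455 = -0.972910
D = (+1.000000+0.000000i)·(-0.972910)·(+1.000000+0.000000i) = -0.972910+0.000000i

Re=-0.9729 Im=0.0000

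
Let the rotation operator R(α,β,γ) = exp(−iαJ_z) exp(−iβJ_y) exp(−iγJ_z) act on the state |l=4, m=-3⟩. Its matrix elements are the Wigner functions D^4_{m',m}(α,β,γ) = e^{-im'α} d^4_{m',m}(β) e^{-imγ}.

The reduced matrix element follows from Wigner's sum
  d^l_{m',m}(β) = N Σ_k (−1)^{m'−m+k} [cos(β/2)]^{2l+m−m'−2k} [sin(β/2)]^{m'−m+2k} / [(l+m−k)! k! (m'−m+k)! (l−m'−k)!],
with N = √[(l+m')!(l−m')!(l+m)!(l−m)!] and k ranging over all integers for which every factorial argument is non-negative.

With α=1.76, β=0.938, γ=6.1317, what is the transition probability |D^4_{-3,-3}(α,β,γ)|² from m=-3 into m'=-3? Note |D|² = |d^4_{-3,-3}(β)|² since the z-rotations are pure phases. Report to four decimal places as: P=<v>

P=0.1021

First d^4_{-3,-3}(β=0.938), then the phase factors e^{-i(-3)α} and e^{-i(-3)γ}:
Half-angle: c=0.892021, s=0.451994. N=√(1·5040·1·5040)=5040.000000
The bounds max(0,m−m')=0 and min(l+m,l−m')=1 give 2 terms
  k=0: (−1)^0·5040.0000/(5040)·0.8920^8·0.4520^0 = +0.400866
  k=1: (−1)^1·5040.0000/(720)·0.8920^6·0.4520^2 = -0.720467
d^4_{-3,-3}(0.938) = +0.400866 -0.720467 = -0.319601
|D^4_{-3,-3}|² = |d^4_{-3,-3}(β)|² = (-0.319601)² = 0.102144 (the z-rotation phases have unit modulus)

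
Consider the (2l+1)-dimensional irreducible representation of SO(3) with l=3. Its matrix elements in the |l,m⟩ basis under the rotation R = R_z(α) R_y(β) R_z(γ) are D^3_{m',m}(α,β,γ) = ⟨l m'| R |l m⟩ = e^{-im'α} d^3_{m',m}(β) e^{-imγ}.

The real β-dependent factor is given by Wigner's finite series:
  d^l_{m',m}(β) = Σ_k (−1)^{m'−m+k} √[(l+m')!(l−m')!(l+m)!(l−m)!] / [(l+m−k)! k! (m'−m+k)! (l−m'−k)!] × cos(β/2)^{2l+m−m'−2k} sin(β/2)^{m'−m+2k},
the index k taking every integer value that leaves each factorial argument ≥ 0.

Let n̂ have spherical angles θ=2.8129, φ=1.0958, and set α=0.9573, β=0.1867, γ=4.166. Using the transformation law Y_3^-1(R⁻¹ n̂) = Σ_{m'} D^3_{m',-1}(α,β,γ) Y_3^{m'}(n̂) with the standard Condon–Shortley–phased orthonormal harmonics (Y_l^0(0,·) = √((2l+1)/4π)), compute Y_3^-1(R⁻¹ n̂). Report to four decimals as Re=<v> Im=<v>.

Need the full column D^3_{m',-1} for m'=−3..3 at α=0.9573, β=0.1867, γ=4.166.
cos(β/2)=0.995646, sin(β/2)=0.093214
d^3_{-3,-1}: single k=2 term ⇒ +0.033070;  D = +0.024090+0.022656i
d^3_{-2,-1}: k∈[1..2] ⇒ +0.288409 -0.005056 = +0.283353;  D = +0.277558-0.057011i
d^3_{-1,-1}: k∈[0..2] ⇒ +0.974159 -0.068309 +0.000449 = +0.906299;  D = +0.362016-0.830856i
d^3_{0,-1}: k∈[0..2] ⇒ -0.315936 +0.008308 -0.000024 = -0.307652;  D = +0.159858+0.262860i
d^3_{1,-1}: k∈[0..2] ⇒ +0.051232 -0.000599 +0.000001 = +0.050634;  D = -0.050520-0.003395i
d^3_{2,-1}: k∈[0..1] ⇒ -0.005056 +0.000022 = -0.005034;  D = +0.003168-0.003912i
d^3_{3,-1}: single k=0 term ⇒ +0.000290;  D = +0.000079+0.000279i
Y_3^{m'}(θ=2.8129,φ=1.0958) and Σ D·Y over m':
  (+0.0241+0.0227i)·(-0.0139+0.0020i)  (+0.2776-0.0570i)·(+0.0586+0.0820i)  (+0.3620-0.8309i)·(+0.1660-0.3228i)  (+0.1599+0.2629i)·(-0.5224+0.0000i)  (-0.0505-0.0034i)·(-0.1660-0.3228i)  (+0.0032-0.0039i)·(+0.0586-0.0820i)  (+0.0001+0.0003i)·(+0.0139+0.0020i)
Y_3^-1(R⁻¹ n̂) = -0.263864-0.356536i

Re=-0.2639 Im=-0.3565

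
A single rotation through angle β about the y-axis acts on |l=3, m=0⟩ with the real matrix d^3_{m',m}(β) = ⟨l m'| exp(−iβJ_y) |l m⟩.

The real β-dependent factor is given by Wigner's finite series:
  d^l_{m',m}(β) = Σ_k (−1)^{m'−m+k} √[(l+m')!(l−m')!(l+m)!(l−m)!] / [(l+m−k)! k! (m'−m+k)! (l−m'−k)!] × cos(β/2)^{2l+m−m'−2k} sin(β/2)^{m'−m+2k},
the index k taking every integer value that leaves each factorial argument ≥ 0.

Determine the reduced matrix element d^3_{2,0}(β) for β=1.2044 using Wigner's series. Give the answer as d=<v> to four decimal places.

d^3_{2,0}(β=1.2044) via Wigner's sum:
With c≡cos(β/2)=0.824091 and s≡sin(β/2)=0.566457, N=[120·1·6·6]^{1/2}=65.726707
Admissible k: 0..1 (factorial args all ≥0)
  k=0: (−1)^2·65.7267/(12)·0.8241^4·0.5665^2 = +0.810580
  k=1: (−1)^3·65.7267/(12)·0.8241^2·0.5665^4 = -0.382982
d^3_{2,0}(1.2044) = +0.810580 -0.382982 = +0.427598

d=0.4276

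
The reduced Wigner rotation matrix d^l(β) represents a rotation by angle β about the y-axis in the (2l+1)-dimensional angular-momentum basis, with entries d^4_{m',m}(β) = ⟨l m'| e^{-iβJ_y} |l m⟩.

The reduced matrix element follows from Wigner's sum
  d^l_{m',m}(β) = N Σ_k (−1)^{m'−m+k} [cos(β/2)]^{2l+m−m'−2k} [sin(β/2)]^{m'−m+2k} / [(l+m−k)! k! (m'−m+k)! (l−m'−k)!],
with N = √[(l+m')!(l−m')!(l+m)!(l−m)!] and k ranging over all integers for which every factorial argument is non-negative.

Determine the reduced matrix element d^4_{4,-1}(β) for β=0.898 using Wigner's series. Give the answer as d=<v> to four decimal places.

d^4_{4,-1}(β=0.898) via Wigner's sum:
Half-angle: c=0.900882, s=0.434065. N=√(40320·1·6·120)=5387.986637
Admissible k: 0..0 (factorial args all ≥0)
  k=0: (−1)^5·5387.9866/(720)·0.9009^3·0.4341^5 = -0.084308
d^4_{4,-1}(0.898) = -0.084308

d=-0.0843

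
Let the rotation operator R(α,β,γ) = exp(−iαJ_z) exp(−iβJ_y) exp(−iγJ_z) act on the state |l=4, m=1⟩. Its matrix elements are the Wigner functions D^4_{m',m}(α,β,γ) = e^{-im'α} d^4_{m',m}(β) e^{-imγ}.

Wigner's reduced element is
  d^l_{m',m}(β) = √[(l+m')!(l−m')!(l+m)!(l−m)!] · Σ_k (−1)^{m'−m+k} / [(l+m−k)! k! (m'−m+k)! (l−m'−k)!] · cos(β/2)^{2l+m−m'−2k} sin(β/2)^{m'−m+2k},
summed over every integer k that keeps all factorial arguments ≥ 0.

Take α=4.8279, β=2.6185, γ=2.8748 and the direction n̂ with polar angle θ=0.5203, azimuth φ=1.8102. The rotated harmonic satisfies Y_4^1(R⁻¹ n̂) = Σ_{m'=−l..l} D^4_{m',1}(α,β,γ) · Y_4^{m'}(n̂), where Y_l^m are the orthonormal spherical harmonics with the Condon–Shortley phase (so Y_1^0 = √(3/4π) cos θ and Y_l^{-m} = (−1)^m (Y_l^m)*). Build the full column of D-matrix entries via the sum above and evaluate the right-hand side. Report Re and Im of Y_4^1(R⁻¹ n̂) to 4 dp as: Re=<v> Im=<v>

Re=-0.0194 Im=0.1142

Need the full column D^4_{m',1} for m'=−4..4 at α=4.8279, β=2.6185, γ=2.8748.
cos(β/2)=0.258575, sin(β/2)=0.965991
d^4_{-4,1}: single k=5 term ⇒ +0.108822;  D = -0.081176-0.072476i
d^4_{-3,1}: k∈[4..5] ⇒ +0.051494 -0.431202 = -0.379709;  D = -0.218557+0.310502i
d^4_{-2,1}: k∈[3..5] ⇒ +0.014735 -0.308482 +0.861062 = +0.567316;  D = +0.498460+0.270897i
d^4_{-1,1}: k∈[2..5] ⇒ +0.002789 -0.116777 +0.814896 -0.758203 = -0.057295;  D = +0.021374-0.053159i
d^4_{0,1}: k∈[1..4] ⇒ +0.000334 -0.027959 +0.390202 -0.907639 = -0.545062;  D = +0.525778+0.143699i
d^4_{1,1}: k∈[0..3] ⇒ +0.000020 -0.004184 +0.116777 -0.543264 = -0.430651;  D = -0.064901+0.425732i
d^4_{2,1}: k∈[0..2] ⇒ -0.000317 +0.022103 -0.205655 = -0.183868;  D = -0.183751-0.006576i
d^4_{3,1}: k∈[0..1] ⇒ +0.002214 -0.051494 = -0.049280;  D = -0.003925-0.049123i
d^4_{4,1}: single k=0 term ⇒ -0.007797;  D = +0.007649-0.001513i
Y_4^{m'}(θ=0.5203,φ=1.8102) and Σ D·Y over m':
  (-0.0812-0.0725i)·(+0.0156-0.0221i)  (-0.2186+0.3105i)·(+0.0878+0.1005i)  (+0.4985+0.2709i)·(-0.3133+0.1626i)  (+0.0214-0.0532i)·(-0.1098-0.4500i)  (+0.5258+0.1437i)·(+0.0267+0.0000i)  (-0.0649+0.4257i)·(+0.1098-0.4500i)  (-0.1838-0.0066i)·(-0.3133-0.1626i)  (-0.0039-0.0491i)·(-0.0878+0.1005i)  (+0.0076-0.0015i)·(+0.0156+0.0221i)
Y_4^1(R⁻¹ n̂) = -0.019359+0.114196i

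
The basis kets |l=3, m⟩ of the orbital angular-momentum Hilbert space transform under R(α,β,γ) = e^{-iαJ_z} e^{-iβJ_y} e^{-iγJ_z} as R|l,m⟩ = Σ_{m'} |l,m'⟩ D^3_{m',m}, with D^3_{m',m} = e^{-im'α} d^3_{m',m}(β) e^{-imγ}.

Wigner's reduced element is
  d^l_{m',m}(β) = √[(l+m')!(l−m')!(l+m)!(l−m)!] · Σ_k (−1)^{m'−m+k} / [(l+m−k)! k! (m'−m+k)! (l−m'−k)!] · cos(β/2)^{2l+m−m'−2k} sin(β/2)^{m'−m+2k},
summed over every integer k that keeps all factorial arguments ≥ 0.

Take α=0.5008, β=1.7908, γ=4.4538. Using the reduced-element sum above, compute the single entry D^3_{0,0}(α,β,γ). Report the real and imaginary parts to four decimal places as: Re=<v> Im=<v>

D^3_{0,0}(0.5008,1.7908,4.4538) = e^{-i·0·0.5008}·d^3_{0,0}(1.7908)·e^{-i·0·4.4538}. Compute d first:
c=cos(1.7908/2)=0.625207, s=sin(1.7908/2)=0.780459; N=√[6·6·6·6]=36.000000
k∈{0,1,2,3} keeps every argument non-negative
  k=0: (−1)^0·36.0000/(36)·0.6252^6·0.7805^0 = +0.059723
  k=1: (−1)^1·36.0000/(4)·0.6252^4·0.7805^2 = -0.837601
  k=2: (−1)^2·36.0000/(4)·0.6252^2·0.7805^4 = +1.305241
  k=3: (−1)^3·36.0000/(36)·0.6252^0·0.7805^6 = -0.225996
d^3_{0,0}(1.7908) = +0.059723 -0.837601 +1.305241 -0.225996 = +0.301366
Attach z-rotation phases: D = e^{-i(0)(0.5008)}·(+0.301366)·e^{-i(0)(4.4538)} = +0.301366+0.000000i

Re=0.3014 Im=0.0000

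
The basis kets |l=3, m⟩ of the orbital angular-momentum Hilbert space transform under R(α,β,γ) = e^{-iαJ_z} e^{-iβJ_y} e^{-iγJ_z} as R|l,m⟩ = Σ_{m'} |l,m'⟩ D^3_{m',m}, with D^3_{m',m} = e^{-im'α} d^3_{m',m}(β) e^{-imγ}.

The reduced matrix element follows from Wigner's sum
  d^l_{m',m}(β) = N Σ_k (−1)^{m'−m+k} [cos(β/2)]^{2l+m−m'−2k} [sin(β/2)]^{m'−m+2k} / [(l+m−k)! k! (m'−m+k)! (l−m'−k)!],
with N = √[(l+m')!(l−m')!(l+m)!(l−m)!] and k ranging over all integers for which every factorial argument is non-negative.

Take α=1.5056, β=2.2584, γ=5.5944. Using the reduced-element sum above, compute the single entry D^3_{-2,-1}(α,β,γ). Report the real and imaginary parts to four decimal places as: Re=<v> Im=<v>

First d^3_{-2,-1}(β=2.2584), then the phase factors e^{-i(-2)α} and e^{-i(-1)γ}:
With c≡cos(β/2)=0.427383 and s≡sin(β/2)=0.904071, N=[1·120·2·24]^{1/2}=75.894664
k∈{1,2} keeps every argument non-negative
  k=1: (−1)^0·75.8947/(24)·0.4274^5·0.9041^1 = +0.040765
  k=2: (−1)^1·75.8947/(12)·0.4274^3·0.9041^3 = -0.364829
d^3_{-2,-1}(2.2584) = +0.040765 -0.364829 = -0.324064
Attach z-rotation phases: D = e^{-i(-2)(1.5056)}·(-0.324064)·e^{-i(-1)(5.5944)} = +0.221278-0.236756i

Re=0.2213 Im=-0.2368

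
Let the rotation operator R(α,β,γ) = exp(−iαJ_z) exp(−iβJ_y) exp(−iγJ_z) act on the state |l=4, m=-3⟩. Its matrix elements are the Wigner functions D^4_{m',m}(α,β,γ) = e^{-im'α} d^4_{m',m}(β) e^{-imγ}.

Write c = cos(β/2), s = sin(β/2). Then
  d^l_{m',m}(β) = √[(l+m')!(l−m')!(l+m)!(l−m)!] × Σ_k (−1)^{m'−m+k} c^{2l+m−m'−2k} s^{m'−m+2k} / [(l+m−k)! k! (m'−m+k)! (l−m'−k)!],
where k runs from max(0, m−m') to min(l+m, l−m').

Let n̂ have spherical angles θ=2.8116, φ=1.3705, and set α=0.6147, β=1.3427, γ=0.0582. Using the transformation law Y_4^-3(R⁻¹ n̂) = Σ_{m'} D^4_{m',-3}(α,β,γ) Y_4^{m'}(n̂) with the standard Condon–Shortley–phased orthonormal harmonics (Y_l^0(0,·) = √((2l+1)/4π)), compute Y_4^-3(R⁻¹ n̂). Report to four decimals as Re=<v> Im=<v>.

Need the full column D^4_{m',-3} for m'=−4..4 at α=0.6147, β=1.3427, γ=0.0582.
cos(β/2)=0.782983, sin(β/2)=0.622044
d^4_{-4,-3}: single k=1 term ⇒ +0.317417;  D = -0.277304+0.154455i
d^4_{-3,-3}: k∈[0..1] ⇒ +0.141259 -0.624097 = -0.482838;  D = +0.209106-0.435210i
d^4_{-2,-3}: k∈[0..1] ⇒ -0.419904 +0.795075 = +0.375172;  D = +0.062288+0.369965i
d^4_{-1,-3}: k∈[0..1] ⇒ +0.707660 -0.744408 = -0.036748;  D = -0.025883-0.026086i
d^4_{0,-3}: k∈[0..1] ⇒ -0.838083 +0.528962 = -0.309121;  D = -0.304421-0.053699i
d^4_{1,-3}: k∈[0..1] ⇒ +0.744408 -0.281903 = +0.462505;  D = +0.418432-0.197041i
d^4_{2,-3}: k∈[0..1] ⇒ -0.501817 +0.105575 = -0.396242;  D = -0.195507+0.344652i
d^4_{3,-3}: k∈[0..1] ⇒ +0.248615 -0.022416 = +0.226198;  D = -0.022290-0.225098i
d^4_{4,-3}: single k=0 term ⇒ -0.079807;  D = +0.052227+0.060345i
Y_4^{m'}(θ=2.8116,φ=1.3705) and Σ D·Y over m':
  (-0.2773+0.1545i)·(+0.0034+0.0035i)  (+0.2091-0.4352i)·(+0.0228-0.0332i)  (+0.0623+0.3700i)·(-0.1703-0.0721i)  (-0.0259-0.0261i)·(-0.0942+0.4640i)  (-0.3044-0.0537i)·(+0.4428+0.0000i)  (+0.4184-0.1970i)·(+0.0942+0.4640i)  (-0.1955+0.3447i)·(-0.1703+0.0721i)  (-0.0223-0.2251i)·(-0.0228-0.0332i)  (+0.0522+0.0603i)·(+0.0034-0.0035i)
Y_4^-3(R⁻¹ n̂) = +0.017345-0.009427i

Re=0.0173 Im=-0.0094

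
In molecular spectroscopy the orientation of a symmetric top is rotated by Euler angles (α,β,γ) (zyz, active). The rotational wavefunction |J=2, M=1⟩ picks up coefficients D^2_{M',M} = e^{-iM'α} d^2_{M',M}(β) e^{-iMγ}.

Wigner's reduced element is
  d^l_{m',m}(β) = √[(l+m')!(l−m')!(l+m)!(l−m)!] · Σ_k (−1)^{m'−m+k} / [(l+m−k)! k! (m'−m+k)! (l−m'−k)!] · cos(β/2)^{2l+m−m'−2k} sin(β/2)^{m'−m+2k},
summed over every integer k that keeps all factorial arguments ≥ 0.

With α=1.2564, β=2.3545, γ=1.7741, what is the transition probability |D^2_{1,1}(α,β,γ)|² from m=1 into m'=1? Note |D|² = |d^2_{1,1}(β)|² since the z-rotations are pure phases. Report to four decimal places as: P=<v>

Split into d^2_{1,1}(β=2.3545) × two z-phases.
Half-angle: c=0.383466, s=0.923555. N=√(6·1·6·1)=6.000000
Admissible k: 0..1 (factorial args all ≥0)
  k=0: (−1)^0·6.0000/(6)·0.3835^4·0.9236^0 = +0.021623
  k=1: (−1)^1·6.0000/(2)·0.3835^2·0.9236^2 = -0.376271
d^2_{1,1}(2.3545) = +0.021623 -0.376271 = -0.354648
|D^2_{1,1}|² = |d^2_{1,1}(β)|² = (-0.354648)² = 0.125775 (the z-rotation phases have unit modulus)

P=0.1258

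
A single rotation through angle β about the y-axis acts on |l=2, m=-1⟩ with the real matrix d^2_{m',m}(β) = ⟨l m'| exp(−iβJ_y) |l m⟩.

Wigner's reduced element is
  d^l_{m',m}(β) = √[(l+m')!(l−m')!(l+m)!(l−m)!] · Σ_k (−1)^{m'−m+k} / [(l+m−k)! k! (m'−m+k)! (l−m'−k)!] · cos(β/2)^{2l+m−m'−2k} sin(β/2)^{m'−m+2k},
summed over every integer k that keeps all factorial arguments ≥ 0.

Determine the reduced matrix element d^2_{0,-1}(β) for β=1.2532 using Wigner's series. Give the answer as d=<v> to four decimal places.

d=-0.3633

d^2_{0,-1}(β=1.2532) via Wigner's sum:
With c≡cos(β/2)=0.810026 and s≡sin(β/2)=0.586394, N=[2·2·1·6]^{1/2}=4.898979
k∈{0,1} keeps every argument non-negative
  k=0: (−1)^1·4.8990/(2)·0.8100^3·0.5864^1 = -0.763417
  k=1: (−1)^2·4.8990/(2)·0.8100^1·0.5864^3 = +0.400077
d^2_{0,-1}(1.2532) = -0.763417 +0.400077 = -0.363341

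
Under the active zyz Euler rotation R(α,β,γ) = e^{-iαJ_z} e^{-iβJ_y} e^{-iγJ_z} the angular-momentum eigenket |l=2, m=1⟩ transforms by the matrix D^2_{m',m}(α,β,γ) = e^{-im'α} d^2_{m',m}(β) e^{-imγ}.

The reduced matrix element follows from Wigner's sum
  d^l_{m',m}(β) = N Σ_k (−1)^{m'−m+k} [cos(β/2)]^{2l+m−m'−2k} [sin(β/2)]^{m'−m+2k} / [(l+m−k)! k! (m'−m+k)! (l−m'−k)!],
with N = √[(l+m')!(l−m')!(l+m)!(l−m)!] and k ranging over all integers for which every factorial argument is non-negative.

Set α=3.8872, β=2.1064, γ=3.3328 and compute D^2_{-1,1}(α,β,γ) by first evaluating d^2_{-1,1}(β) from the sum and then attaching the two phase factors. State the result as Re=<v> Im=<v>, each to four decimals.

Split into d^2_{-1,1}(β=2.1064) × two z-phases.
c=cos(2.1064/2)=0.494793, s=sin(2.1064/2)=0.869011; N=√[1·6·6·1]=6.000000
k: max(0,(1)−(-1))=2 … min(2+(1),2−(-1))=3
  k=2: (−1)^0·6.0000/(2)·0.4948^2·0.8690^2 = +0.554649
  k=3: (−1)^1·6.0000/(6)·0.4948^0·0.8690^4 = -0.570297
d^2_{-1,1}(2.1064) = +0.554649 -0.570297 = -0.015648
Attach z-rotation phases: D = e^{-i(-1)(3.8872)}·(-0.015648)·e^{-i(1)(3.3328)} = -0.013304-0.008237i

Re=-0.0133 Im=-0.0082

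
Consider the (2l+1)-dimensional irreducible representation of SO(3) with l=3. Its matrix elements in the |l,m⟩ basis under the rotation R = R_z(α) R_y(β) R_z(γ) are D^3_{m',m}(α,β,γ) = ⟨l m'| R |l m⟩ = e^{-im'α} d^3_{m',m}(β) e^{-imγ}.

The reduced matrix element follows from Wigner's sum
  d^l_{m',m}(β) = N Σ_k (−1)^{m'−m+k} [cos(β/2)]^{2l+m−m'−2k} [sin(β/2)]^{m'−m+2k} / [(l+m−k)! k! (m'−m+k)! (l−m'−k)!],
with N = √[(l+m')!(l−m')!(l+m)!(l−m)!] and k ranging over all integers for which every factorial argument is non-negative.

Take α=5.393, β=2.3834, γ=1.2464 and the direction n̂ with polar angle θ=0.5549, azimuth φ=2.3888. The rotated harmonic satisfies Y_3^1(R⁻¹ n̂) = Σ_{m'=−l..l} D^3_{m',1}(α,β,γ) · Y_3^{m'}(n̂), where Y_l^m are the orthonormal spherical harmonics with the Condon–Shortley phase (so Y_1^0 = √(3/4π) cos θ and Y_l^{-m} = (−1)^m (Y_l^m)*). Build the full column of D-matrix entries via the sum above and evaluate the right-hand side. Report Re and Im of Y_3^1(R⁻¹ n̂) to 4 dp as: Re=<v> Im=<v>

Need the full column D^3_{m',1} for m'=−3..3 at α=5.393, β=2.3834, γ=1.2464.
cos(β/2)=0.370081, sin(β/2)=0.928999
d^3_{-3,1}: single k=4 term ⇒ +0.395095;  D = -0.282164+0.276557i
d^3_{-2,1}: k∈[3..4] ⇒ +0.257020 -0.809793 = -0.552773;  D = +0.549133+0.063331i
d^3_{-1,1}: k∈[2..4] ⇒ +0.097134 -0.816104 +0.642825 = -0.076146;  D = +0.040820+0.064280i
d^3_{0,1}: k∈[1..3] ⇒ +0.022340 -0.422327 +0.887084 = +0.487097;  D = +0.155256-0.461692i
d^3_{1,1}: k∈[0..2] ⇒ +0.002569 -0.129512 +0.612078 = +0.485136;  D = +0.454681-0.169181i
d^3_{2,1}: k∈[0..1] ⇒ -0.020394 +0.257020 = +0.236626;  D = +0.203686+0.120432i
d^3_{3,1}: single k=0 term ⇒ +0.062700;  D = +0.009161+0.062027i
Y_3^{m'}(θ=0.5549,φ=2.3888) and Σ D·Y over m':
  (-0.2822+0.2766i)·(+0.0387-0.0472i)  (+0.5491+0.0633i)·(+0.0157+0.2406i)  (+0.0408+0.0643i)·(-0.3246-0.3041i)  (+0.1553-0.4617i)·(+0.1941+0.0000i)  (+0.4547-0.1692i)·(+0.3246-0.3041i)  (+0.2037+0.1204i)·(+0.0157-0.2406i)  (+0.0092+0.0620i)·(-0.0387-0.0472i)
Y_3^1(R⁻¹ n̂) = +0.162826-0.208899i

Re=0.1628 Im=-0.2089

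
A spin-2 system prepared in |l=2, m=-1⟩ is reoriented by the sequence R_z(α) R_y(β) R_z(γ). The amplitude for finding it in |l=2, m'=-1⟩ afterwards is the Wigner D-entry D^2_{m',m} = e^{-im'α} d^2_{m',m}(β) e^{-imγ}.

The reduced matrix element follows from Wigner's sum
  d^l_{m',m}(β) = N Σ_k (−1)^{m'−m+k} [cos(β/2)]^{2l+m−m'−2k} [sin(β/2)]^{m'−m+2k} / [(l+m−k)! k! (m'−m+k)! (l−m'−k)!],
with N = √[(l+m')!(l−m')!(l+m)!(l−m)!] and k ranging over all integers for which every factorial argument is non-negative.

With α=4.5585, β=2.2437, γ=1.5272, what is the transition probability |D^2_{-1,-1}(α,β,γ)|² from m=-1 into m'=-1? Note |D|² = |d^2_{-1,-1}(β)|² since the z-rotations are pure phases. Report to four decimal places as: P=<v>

D^2_{-1,-1}(4.5585,2.2437,1.5272) = e^{-i·-1·4.5585}·d^2_{-1,-1}(2.2437)·e^{-i·-1·1.5272}. Compute d first:
With c≡cos(β/2)=0.434017 and s≡sin(β/2)=0.900905, N=[1·6·1·6]^{1/2}=6.000000
k: max(0,(-1)−(-1))=0 … min(2+(-1),2−(-1))=1
  k=0: (−1)^0·6.0000/(6)·0.4340^4·0.9009^0 = +0.035483
  k=1: (−1)^1·6.0000/(2)·0.4340^2·0.9009^2 = -0.458661
d^2_{-1,-1}(2.2437) = +0.035483 -0.458661 = -0.423177
|D^2_{-1,-1}|² = |d^2_{-1,-1}(β)|² = (-0.423177)² = 0.179079 (the z-rotation phases have unit modulus)

P=0.1791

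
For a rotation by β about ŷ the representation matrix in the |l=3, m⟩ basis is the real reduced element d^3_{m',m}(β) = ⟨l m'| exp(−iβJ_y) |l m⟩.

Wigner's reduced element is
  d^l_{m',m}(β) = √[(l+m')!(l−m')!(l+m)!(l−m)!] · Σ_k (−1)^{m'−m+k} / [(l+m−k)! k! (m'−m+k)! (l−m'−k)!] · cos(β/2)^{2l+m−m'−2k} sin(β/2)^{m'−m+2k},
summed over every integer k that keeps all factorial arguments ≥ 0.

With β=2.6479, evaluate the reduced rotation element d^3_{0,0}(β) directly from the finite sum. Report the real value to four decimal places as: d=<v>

d^3_{0,0}(β=2.6479) via Wigner's sum:
Half-angle: c=0.244347, s=0.969688. N=√(6·6·6·6)=36.000000
k: max(0,(0)−(0))=0 … min(3+(0),3−(0))=3
  k=0: (−1)^0·36.0000/(36)·0.2443^6·0.9697^0 = +0.000213
  k=1: (−1)^1·36.0000/(4)·0.2443^4·0.9697^2 = -0.030167
  k=2: (−1)^2·36.0000/(4)·0.2443^2·0.9697^4 = +0.475100
  k=3: (−1)^3·36.0000/(36)·0.2443^0·0.9697^6 = -0.831365
d^3_{0,0}(2.6479) = +0.000213 -0.030167 +0.475100 -0.831365 = -0.386220

d=-0.3862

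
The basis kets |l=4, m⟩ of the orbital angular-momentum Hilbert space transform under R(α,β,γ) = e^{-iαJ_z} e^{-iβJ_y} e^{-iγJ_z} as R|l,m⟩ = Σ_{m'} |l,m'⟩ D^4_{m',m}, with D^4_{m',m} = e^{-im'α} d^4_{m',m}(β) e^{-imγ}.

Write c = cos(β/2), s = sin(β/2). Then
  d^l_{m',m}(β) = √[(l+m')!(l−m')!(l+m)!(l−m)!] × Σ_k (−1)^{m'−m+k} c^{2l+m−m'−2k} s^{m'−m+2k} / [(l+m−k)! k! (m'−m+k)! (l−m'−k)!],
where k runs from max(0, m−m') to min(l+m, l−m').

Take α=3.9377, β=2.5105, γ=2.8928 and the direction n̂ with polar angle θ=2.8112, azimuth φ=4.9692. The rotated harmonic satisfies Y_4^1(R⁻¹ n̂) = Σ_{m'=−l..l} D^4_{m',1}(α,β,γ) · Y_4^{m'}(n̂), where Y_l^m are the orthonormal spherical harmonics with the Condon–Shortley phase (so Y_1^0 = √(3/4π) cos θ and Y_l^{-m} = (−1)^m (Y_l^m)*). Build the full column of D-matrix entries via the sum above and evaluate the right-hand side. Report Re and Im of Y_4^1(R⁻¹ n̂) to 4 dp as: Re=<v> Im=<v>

Need the full column D^4_{m',1} for m'=−4..4 at α=3.9377, β=2.5105, γ=2.8928.
cos(β/2)=0.310336, sin(β/2)=0.950627
d^4_{-4,1}: single k=5 term ⇒ +0.173636;  D = +0.166305+0.049923i
d^4_{-3,1}: k∈[4..5] ⇒ +0.100205 -0.564151 = -0.463946;  D = +0.406151-0.224249i
d^4_{-2,1}: k∈[3..5] ⇒ +0.034971 -0.492213 +0.923717 = +0.466476;  D = +0.124519-0.449549i
d^4_{-1,1}: k∈[2..5] ⇒ +0.008073 -0.227243 +1.066144 -0.666931 = +0.180043;  D = +0.090380+0.155715i
d^4_{0,1}: k∈[1..4] ⇒ +0.001179 -0.066352 +0.622605 -0.973684 = -0.416252;  D = +0.403436+0.102495i
d^4_{1,1}: k∈[0..3] ⇒ +0.000086 -0.012109 +0.227243 -0.710763 = -0.495543;  D = -0.423157+0.257879i
d^4_{2,1}: k∈[0..2] ⇒ -0.001118 +0.052456 -0.328142 = -0.276804;  D = +0.062397-0.269679i
d^4_{3,1}: k∈[0..1] ⇒ +0.006407 -0.100205 = -0.093797;  D = +0.050516+0.079032i
d^4_{4,1}: single k=0 term ⇒ -0.018505;  D = -0.018114-0.003784i
Y_4^{m'}(θ=2.8112,φ=4.9692) and Σ D·Y over m':
  (+0.1663+0.0499i)·(+0.0025-0.0042i)  (+0.4062-0.2242i)·(+0.0282+0.0290i)  (+0.1245-0.4495i)·(-0.1614+0.0910i)  (+0.0904+0.1557i)·(-0.1203-0.4582i)  (+0.4034+0.1025i)·(+0.4420+0.0000i)  (-0.4232+0.2579i)·(+0.1203-0.4582i)  (+0.0624-0.2697i)·(-0.1614-0.0910i)  (+0.0505+0.0790i)·(-0.0282+0.0290i)  (-0.0181-0.0038i)·(+0.0025+0.0042i)
Y_4^1(R⁻¹ n̂) = +0.307057+0.335863i

Re=0.3071 Im=0.3359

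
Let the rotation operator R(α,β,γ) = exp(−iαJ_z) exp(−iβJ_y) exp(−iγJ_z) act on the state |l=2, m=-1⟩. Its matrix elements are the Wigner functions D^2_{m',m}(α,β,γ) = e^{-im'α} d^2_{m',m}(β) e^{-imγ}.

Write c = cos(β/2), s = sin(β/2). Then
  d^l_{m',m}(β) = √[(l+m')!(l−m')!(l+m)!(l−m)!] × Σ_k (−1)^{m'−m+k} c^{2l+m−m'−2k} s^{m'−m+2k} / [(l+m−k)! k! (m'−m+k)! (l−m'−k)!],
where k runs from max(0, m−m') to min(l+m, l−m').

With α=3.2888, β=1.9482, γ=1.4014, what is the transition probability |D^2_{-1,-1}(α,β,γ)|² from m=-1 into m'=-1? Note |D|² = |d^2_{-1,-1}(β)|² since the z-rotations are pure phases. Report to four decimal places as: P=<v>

P=0.3008

D^2_{-1,-1}(3.2888,1.9482,1.4014) = e^{-i·-1·3.2888}·d^2_{-1,-1}(1.9482)·e^{-i·-1·1.4014}. Compute d first:
Half-angle: c=0.561913, s=0.827197. N=√(1·6·1·6)=6.000000
The bounds max(0,m−m')=0 and min(l+m,l−m')=1 give 2 terms
  k=0: (−1)^0·6.0000/(6)·0.5619^4·0.8272^0 = +0.099696
  k=1: (−1)^1·6.0000/(2)·0.5619^2·0.8272^2 = -0.648151
d^2_{-1,-1}(1.9482) = +0.099696 -0.648151 = -0.548456
|D^2_{-1,-1}|² = |d^2_{-1,-1}(β)|² = (-0.548456)² = 0.300804 (the z-rotation phases have unit modulus)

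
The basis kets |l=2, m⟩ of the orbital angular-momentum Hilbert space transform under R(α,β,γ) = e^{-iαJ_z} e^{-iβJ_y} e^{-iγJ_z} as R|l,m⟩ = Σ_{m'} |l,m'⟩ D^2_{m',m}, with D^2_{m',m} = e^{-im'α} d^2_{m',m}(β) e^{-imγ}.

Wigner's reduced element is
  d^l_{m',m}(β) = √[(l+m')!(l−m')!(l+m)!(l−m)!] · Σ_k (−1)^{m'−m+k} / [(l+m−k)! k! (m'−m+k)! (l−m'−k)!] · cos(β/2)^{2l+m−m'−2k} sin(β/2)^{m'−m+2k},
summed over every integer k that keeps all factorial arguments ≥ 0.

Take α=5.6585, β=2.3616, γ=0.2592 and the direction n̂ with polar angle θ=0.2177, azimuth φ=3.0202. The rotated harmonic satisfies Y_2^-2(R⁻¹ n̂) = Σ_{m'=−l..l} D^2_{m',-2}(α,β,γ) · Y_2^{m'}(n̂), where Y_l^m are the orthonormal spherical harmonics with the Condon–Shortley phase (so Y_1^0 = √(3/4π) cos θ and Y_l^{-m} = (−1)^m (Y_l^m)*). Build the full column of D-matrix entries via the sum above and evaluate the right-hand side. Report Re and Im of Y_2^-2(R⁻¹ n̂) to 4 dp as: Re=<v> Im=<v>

Re=0.1207 Im=0.0177

Need the full column D^2_{m',-2} for m'=−2..2 at α=5.6585, β=2.3616, γ=0.2592.
cos(β/2)=0.380185, sin(β/2)=0.924910
d^2_{-2,-2}: single k=0 term ⇒ +0.020892;  D = +0.015555-0.013947i
d^2_{-1,-2}: single k=0 term ⇒ -0.101652;  D = -0.101078+0.010784i
d^2_{0,-2}: single k=0 term ⇒ +0.302876;  D = +0.263082+0.150072i
d^2_{1,-2}: single k=0 term ⇒ -0.601622;  D = -0.249546-0.547427i
d^2_{2,-2}: single k=0 term ⇒ +0.731811;  D = -0.143218+0.717660i
Y_2^{m'}(θ=0.2177,φ=3.0202) and Σ D·Y over m':
  (+0.0156-0.0139i)·(+0.0175+0.0043i)  (-0.1011+0.0108i)·(-0.1617-0.0197i)  (+0.2631+0.1501i)·(+0.5866+0.0000i)  (-0.2495-0.5474i)·(+0.1617-0.0197i)  (-0.1432+0.7177i)·(+0.0175-0.0043i)
Y_2^-2(R⁻¹ n̂) = +0.120674+0.017679i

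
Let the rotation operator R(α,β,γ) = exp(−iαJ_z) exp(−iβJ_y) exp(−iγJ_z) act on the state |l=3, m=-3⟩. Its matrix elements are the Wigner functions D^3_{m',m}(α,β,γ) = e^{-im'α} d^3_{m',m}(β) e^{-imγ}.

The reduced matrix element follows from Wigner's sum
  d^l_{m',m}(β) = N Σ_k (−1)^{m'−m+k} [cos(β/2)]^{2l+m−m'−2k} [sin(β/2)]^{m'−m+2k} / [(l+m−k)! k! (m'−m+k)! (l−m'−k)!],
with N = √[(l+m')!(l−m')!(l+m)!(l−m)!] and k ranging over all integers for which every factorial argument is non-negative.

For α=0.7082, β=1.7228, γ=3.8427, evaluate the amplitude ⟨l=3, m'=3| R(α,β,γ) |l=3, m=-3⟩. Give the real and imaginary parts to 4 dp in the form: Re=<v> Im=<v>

D^3_{3,-3}(0.7082,1.7228,3.8427) = e^{-i·3·0.7082}·d^3_{3,-3}(1.7228)·e^{-i·-3·3.8427}. Compute d first:
c=cos(1.7228/2)=0.651376, s=sin(1.7228/2)=0.758755; N=√[720·1·1·720]=720.000000
k: max(0,(-3)−(3))=0 … min(3+(-3),3−(3))=0
  k=0: (−1)^6·720.0000/(720)·0.6514^0·0.7588^6 = +0.190814
d^3_{3,-3}(1.7228) = +0.190814
Phases: e^{-i·(3)·0.7082}=-0.525926-0.850530i, e^{-i·(-3)·3.8427}=+0.507711-0.861527i ⇒ D=-0.190771+0.004060i

Re=-0.1908 Im=0.0041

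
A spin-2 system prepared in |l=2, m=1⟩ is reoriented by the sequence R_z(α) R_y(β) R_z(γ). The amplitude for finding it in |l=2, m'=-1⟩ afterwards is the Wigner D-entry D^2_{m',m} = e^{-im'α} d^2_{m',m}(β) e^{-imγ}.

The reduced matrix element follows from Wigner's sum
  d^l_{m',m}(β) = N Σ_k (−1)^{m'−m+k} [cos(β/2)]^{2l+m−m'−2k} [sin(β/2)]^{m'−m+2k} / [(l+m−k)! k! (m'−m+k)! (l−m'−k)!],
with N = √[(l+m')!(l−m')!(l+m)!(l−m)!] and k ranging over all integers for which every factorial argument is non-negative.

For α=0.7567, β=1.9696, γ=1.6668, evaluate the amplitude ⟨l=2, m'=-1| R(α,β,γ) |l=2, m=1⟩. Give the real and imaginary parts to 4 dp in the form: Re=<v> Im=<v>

Re=0.0952 Im=-0.1224

First d^2_{-1,1}(β=1.9696), then the phase factors e^{-i(-1)α} and e^{-i(1)γ}:
c=cos(1.9696/2)=0.553030, s=sin(1.9696/2)=0.833162; N=√[1·6·6·1]=6.000000
Admissible k: 2..3 (factorial args all ≥0)
  k=2: (−1)^0·6.0000/(2)·0.5530^2·0.8332^2 = +0.636908
  k=3: (−1)^1·6.0000/(6)·0.5530^0·0.8332^4 = -0.481855
d^2_{-1,1}(1.9696) = +0.636908 -0.481855 = +0.155052
Attach z-rotation phases: D = e^{-i(-1)(0.7567)}·(+0.155052)·e^{-i(1)(1.6668)} = +0.095151-0.122424i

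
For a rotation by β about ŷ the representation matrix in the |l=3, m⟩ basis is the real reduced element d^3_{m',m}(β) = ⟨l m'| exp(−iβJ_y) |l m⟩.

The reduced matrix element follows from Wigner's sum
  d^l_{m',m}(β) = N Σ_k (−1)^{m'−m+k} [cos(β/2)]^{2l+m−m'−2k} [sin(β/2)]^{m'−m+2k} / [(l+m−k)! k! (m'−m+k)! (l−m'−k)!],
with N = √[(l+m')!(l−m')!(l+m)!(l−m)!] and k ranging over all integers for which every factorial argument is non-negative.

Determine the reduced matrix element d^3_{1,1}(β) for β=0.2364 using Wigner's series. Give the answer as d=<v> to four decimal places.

d=0.8518

d^3_{1,1}(β=0.2364) via Wigner's sum:
c=cos(0.2364/2)=0.993023, s=sin(0.2364/2)=0.117925; N=√[24·2·24·2]=48.000000
k∈{0,1,2} keeps every argument non-negative
  k=0: (−1)^0·48.0000/(48)·0.9930^6·0.1179^0 = +0.958859
  k=1: (−1)^1·48.0000/(6)·0.9930^4·0.1179^2 = -0.108178
  k=2: (−1)^2·48.0000/(8)·0.9930^2·0.1179^4 = +0.001144
d^3_{1,1}(0.2364) = +0.958859 -0.108178 +0.001144 = +0.851825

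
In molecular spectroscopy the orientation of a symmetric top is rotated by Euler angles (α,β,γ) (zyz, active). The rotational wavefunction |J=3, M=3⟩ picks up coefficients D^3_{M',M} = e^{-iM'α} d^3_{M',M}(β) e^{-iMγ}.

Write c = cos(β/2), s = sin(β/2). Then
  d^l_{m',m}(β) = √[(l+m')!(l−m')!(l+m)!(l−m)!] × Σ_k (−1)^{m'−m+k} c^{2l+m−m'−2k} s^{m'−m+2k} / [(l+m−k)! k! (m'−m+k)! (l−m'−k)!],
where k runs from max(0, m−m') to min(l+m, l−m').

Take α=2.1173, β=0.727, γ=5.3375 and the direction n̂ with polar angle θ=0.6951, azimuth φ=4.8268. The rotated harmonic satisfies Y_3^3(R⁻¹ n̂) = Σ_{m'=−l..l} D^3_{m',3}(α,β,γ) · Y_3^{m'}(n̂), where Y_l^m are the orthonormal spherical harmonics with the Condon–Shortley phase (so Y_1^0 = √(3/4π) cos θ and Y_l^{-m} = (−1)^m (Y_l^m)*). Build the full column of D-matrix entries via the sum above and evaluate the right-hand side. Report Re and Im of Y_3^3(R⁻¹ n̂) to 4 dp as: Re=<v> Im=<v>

Need the full column D^3_{m',3} for m'=−3..3 at α=2.1173, β=0.727, γ=5.3375.
cos(β/2)=0.934658, sin(β/2)=0.355548
d^3_{-3,3}: single k=6 term ⇒ +0.002020;  D = -0.001964+0.000472i
d^3_{-2,3}: single k=5 term ⇒ +0.013008;  D = +0.009170+0.009226i
d^3_{-1,3}: single k=4 term ⇒ +0.054068;  D = +0.012955-0.052493i
d^3_{0,3}: single k=3 term ⇒ +0.164122;  D = -0.156570+0.049212i
d^3_{1,3}: single k=2 term ⇒ +0.373639;  D = +0.280964+0.246303i
d^3_{2,3}: single k=1 term ⇒ +0.621209;  D = +0.107088-0.611909i
d^3_{3,3}: single k=0 term ⇒ +0.666679;  D = -0.620776+0.243101i
Y_3^{m'}(θ=0.6951,φ=4.8268) and Σ D·Y over m':
  (-0.0020+0.0005i)·(-0.0369-0.1032i)  (+0.0092+0.0092i)·(-0.3136+0.0730i)  (+0.0130-0.0525i)·(+0.0461+0.4008i)  (-0.1566+0.0492i)·(-0.0146+0.0000i)  (+0.2810+0.2463i)·(-0.0461+0.4008i)  (+0.1071-0.6119i)·(-0.3136-0.0730i)  (-0.6208+0.2431i)·(+0.0369-0.1032i)
Y_3^3(R⁻¹ n̂) = -0.167232+0.358370i

Re=-0.1672 Im=0.3584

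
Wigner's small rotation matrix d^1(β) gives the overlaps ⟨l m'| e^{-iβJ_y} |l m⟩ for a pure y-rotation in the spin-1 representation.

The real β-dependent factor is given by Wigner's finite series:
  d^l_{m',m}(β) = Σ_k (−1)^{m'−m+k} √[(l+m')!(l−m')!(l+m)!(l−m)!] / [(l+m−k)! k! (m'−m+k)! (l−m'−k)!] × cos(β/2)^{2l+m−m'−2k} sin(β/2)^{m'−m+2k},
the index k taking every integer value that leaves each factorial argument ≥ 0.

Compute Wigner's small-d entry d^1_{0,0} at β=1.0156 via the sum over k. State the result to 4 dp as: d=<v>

d^1_{0,0}(β=1.0156) via Wigner's sum:
c=cos(1.0156/2)=0.873816, s=sin(1.0156/2)=0.486256; N=√[1·1·1·1]=1.000000
k: max(0,(0)−(0))=0 … min(1+(0),1−(0))=1
  k=0: (−1)^0·1.0000/(1)·0.8738^2·0.4863^0 = +0.763555
  k=1: (−1)^1·1.0000/(1)·0.8738^0·0.4863^2 = -0.236445
d^1_{0,0}(1.0156) = +0.763555 -0.236445 = +0.527110

d=0.5271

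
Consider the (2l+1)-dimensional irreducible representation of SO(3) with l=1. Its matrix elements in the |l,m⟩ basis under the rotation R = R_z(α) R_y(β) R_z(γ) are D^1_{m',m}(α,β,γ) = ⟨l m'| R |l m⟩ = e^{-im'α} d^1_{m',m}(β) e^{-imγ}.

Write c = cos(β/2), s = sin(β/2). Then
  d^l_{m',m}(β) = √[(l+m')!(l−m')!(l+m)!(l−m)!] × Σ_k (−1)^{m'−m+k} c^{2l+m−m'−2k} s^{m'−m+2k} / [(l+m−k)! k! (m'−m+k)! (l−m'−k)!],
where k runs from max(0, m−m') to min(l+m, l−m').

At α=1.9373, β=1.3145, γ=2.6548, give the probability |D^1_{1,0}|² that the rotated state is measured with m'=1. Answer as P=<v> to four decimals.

P=0.4679

D^1_{1,0}(1.9373,1.3145,2.6548) = e^{-i·1·1.9373}·d^1_{1,0}(1.3145)·e^{-i·0·2.6548}. Compute d first:
Half-angle: c=0.791675, s=0.610942. N=√(2·1·1·1)=1.414214
k: max(0,(0)−(1))=0 … min(1+(0),1−(1))=0
  k=0: (−1)^1·1.4142/(1)·0.7917^1·0.6109^1 = -0.684009
d^1_{1,0}(1.3145) = -0.684009
|D^1_{1,0}|² = |d^1_{1,0}(β)|² = (-0.684009)² = 0.467869 (the z-rotation phases have unit modulus)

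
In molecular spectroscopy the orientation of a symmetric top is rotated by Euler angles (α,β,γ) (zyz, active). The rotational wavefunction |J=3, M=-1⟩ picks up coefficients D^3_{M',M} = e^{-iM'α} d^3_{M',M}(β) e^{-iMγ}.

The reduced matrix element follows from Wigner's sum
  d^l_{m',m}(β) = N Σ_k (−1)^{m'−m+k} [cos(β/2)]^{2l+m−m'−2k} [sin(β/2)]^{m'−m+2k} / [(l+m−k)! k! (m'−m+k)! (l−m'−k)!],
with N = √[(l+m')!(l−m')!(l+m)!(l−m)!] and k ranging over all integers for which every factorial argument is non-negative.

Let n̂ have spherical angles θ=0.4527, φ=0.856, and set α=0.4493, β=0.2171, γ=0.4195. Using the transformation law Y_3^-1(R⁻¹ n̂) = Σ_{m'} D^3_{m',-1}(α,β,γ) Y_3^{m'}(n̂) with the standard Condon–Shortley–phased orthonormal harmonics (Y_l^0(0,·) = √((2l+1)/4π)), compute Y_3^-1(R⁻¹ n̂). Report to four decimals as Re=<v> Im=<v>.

Re=0.2973 Im=-0.0911

Need the full column D^3_{m',-1} for m'=−3..3 at α=0.4493, β=0.2171, γ=0.4195.
cos(β/2)=0.994114, sin(β/2)=0.108337
d^3_{-3,-1}: single k=2 term ⇒ +0.044396;  D = -0.008672+0.043541i
d^3_{-2,-1}: k∈[1..2] ⇒ +0.332627 -0.007901 = +0.324727;  D = +0.081187+0.314414i
d^3_{-1,-1}: k∈[0..2] ⇒ +0.965201 -0.091704 +0.000817 = +0.874314;  D = +0.564582+0.667586i
d^3_{0,-1}: k∈[0..2] ⇒ -0.364375 +0.012982 -0.000051 = -0.351444;  D = -0.320971-0.143145i
d^3_{1,-1}: k∈[0..2] ⇒ +0.068778 -0.001089 +0.000002 = +0.067691;  D = +0.067660-0.002017i
d^3_{2,-1}: k∈[0..1] ⇒ -0.007901 +0.000047 = -0.007854;  D = -0.006970+0.003620i
d^3_{3,-1}: single k=0 term ⇒ +0.000527;  D = +0.000316-0.000422i
Y_3^{m'}(θ=0.4527,φ=0.856) and Σ D·Y over m':
  (-0.0087+0.0435i)·(-0.0293-0.0189i)  (+0.0812+0.3144i)·(-0.0247-0.1741i)  (+0.5646+0.6676i)·(+0.2820-0.3249i)  (-0.3210-0.1431i)·(+0.3502+0.0000i)  (+0.0677-0.0020i)·(-0.2820-0.3249i)  (-0.0070+0.0036i)·(-0.0247+0.1741i)  (+0.0003-0.0004i)·(+0.0293-0.0189i)
Y_3^-1(R⁻¹ n̂) = +0.297328-0.091070i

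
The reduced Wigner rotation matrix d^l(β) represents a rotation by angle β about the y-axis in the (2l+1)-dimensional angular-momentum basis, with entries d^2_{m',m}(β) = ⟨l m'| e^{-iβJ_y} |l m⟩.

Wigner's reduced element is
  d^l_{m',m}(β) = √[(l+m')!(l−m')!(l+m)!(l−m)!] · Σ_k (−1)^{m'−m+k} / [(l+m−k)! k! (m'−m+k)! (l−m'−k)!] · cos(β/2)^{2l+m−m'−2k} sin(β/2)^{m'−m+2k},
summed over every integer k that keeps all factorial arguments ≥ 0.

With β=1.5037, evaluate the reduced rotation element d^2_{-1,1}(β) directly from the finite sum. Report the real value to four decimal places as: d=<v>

d^2_{-1,1}(β=1.5037) via Wigner's sum:
c=cos(1.5037/2)=0.730427, s=sin(1.5037/2)=0.682991; N=√[1·6·6·1]=6.000000
k∈{2,3} keeps every argument non-negative
  k=2: (−1)^0·6.0000/(2)·0.7304^2·0.6830^2 = +0.746629
  k=3: (−1)^1·6.0000/(6)·0.7304^0·0.6830^4 = -0.217601
d^2_{-1,1}(1.5037) = +0.746629 -0.217601 = +0.529028

d=0.5290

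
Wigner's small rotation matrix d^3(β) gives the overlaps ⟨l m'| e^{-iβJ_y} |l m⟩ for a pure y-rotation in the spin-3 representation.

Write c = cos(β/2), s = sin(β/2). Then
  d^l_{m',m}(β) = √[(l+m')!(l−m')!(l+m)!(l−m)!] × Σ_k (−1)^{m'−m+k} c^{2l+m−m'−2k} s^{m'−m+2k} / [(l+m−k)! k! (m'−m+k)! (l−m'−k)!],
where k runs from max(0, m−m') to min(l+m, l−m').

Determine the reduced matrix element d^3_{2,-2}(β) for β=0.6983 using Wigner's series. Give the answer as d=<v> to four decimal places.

d=0.0589

d^3_{2,-2}(β=0.6983) via Wigner's sum:
c=cos(0.6983/2)=0.939664, s=sin(0.6983/2)=0.342099; N=√[120·1·1·120]=120.000000
The bounds max(0,m−m')=0 and min(l+m,l−m')=1 give 2 terms
  k=0: (−1)^4·120.0000/(24)·0.9397^2·0.3421^4 = +0.060468
  k=1: (−1)^5·120.0000/(120)·0.9397^0·0.3421^6 = -0.001603
d^3_{2,-2}(0.6983) = +0.060468 -0.001603 = +0.058865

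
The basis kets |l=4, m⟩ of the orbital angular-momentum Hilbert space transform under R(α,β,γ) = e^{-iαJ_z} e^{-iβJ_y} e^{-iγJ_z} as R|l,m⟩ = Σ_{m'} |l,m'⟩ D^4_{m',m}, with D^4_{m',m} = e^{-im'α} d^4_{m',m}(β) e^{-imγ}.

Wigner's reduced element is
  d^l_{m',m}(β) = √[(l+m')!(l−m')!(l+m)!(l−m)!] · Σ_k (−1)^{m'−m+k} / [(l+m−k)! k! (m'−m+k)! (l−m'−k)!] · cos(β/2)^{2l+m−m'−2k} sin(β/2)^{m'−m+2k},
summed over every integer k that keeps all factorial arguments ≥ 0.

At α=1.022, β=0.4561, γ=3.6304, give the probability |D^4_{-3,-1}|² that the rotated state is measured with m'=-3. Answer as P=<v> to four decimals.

D^4_{-3,-1}(1.022,0.4561,3.6304) = e^{-i·-3·1.022}·d^4_{-3,-1}(0.4561)·e^{-i·-1·3.6304}. Compute d first:
c=cos(0.4561/2)=0.974109, s=sin(0.4561/2)=0.226078; N=√[1·5040·6·120]=1904.940944
k∈{2,3} keeps every argument non-negative
  k=2: (−1)^0·1904.9409/(240)·0.9741^6·0.2261^2 = +0.346604
  k=3: (−1)^1·1904.9409/(144)·0.9741^4·0.2261^4 = -0.031116
d^4_{-3,-1}(0.4561) = +0.346604 -0.031116 = +0.315488
|D^4_{-3,-1}|² = |d^4_{-3,-1}(β)|² = (+0.315488)² = 0.099533 (the z-rotation phases have unit modulus)

P=0.0995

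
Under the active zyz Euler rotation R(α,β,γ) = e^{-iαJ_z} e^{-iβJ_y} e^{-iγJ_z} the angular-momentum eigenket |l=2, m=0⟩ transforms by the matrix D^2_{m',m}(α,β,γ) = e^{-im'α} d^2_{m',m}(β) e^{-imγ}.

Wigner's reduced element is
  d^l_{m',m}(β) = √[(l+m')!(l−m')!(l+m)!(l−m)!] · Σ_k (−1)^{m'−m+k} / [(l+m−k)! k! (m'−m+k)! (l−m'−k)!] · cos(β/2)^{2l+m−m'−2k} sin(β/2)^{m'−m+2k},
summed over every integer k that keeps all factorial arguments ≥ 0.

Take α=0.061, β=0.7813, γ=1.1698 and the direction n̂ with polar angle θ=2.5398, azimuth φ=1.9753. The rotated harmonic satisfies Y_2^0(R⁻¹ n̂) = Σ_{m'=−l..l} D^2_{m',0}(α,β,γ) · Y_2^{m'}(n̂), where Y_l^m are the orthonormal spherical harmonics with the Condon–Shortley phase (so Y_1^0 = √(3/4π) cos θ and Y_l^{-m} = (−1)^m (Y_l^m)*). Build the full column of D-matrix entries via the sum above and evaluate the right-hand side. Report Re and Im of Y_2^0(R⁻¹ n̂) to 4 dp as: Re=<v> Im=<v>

Need the full column D^2_{m',0} for m'=−2..2 at α=0.061, β=0.7813, γ=1.1698.
cos(β/2)=0.924662, sin(β/2)=0.380790
d^2_{-2,0}: single k=2 term ⇒ +0.303677;  D = +0.301419+0.036957i
d^2_{-1,0}: k∈[1..2] ⇒ +0.737410 -0.125059 = +0.612352;  D = +0.611213+0.037330i
d^2_{0,0}: k∈[0..2] ⇒ +0.731024 -0.495902 +0.021025 = +0.256147;  D = +0.256147+0.000000i
d^2_{1,0}: k∈[0..1] ⇒ -0.737410 +0.125059 = -0.612352;  D = -0.611213+0.037330i
d^2_{2,0}: single k=0 term ⇒ +0.303677;  D = +0.301419-0.036957i
Y_2^{m'}(θ=2.5398,φ=1.9753) and Σ D·Y over m':
  (+0.3014+0.0370i)·(-0.0854+0.0896i)  (+0.6112+0.0373i)·(+0.1419+0.3314i)  (+0.2561+0.0000i)·(+0.3275+0.0000i)  (-0.6112+0.0373i)·(-0.1419+0.3314i)  (+0.3014-0.0370i)·(-0.0854-0.0896i)
Y_2^0(R⁻¹ n̂) = +0.174469-0.000000i

Re=0.1745 Im=0.0000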